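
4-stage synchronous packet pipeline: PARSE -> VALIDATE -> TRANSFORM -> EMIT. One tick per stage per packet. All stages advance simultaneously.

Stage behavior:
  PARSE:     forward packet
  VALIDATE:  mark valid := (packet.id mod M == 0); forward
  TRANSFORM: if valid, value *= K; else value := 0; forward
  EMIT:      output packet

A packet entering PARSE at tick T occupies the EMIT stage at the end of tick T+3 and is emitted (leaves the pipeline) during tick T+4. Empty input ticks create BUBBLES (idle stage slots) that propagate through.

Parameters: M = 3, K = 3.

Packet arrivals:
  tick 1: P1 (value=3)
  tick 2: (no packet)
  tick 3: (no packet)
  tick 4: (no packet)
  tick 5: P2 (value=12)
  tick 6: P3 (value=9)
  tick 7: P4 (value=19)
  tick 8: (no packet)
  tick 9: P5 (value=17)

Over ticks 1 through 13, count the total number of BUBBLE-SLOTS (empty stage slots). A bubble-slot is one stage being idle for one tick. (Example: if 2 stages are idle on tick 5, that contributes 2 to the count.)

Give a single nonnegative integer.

Answer: 32

Derivation:
Tick 1: [PARSE:P1(v=3,ok=F), VALIDATE:-, TRANSFORM:-, EMIT:-] out:-; bubbles=3
Tick 2: [PARSE:-, VALIDATE:P1(v=3,ok=F), TRANSFORM:-, EMIT:-] out:-; bubbles=3
Tick 3: [PARSE:-, VALIDATE:-, TRANSFORM:P1(v=0,ok=F), EMIT:-] out:-; bubbles=3
Tick 4: [PARSE:-, VALIDATE:-, TRANSFORM:-, EMIT:P1(v=0,ok=F)] out:-; bubbles=3
Tick 5: [PARSE:P2(v=12,ok=F), VALIDATE:-, TRANSFORM:-, EMIT:-] out:P1(v=0); bubbles=3
Tick 6: [PARSE:P3(v=9,ok=F), VALIDATE:P2(v=12,ok=F), TRANSFORM:-, EMIT:-] out:-; bubbles=2
Tick 7: [PARSE:P4(v=19,ok=F), VALIDATE:P3(v=9,ok=T), TRANSFORM:P2(v=0,ok=F), EMIT:-] out:-; bubbles=1
Tick 8: [PARSE:-, VALIDATE:P4(v=19,ok=F), TRANSFORM:P3(v=27,ok=T), EMIT:P2(v=0,ok=F)] out:-; bubbles=1
Tick 9: [PARSE:P5(v=17,ok=F), VALIDATE:-, TRANSFORM:P4(v=0,ok=F), EMIT:P3(v=27,ok=T)] out:P2(v=0); bubbles=1
Tick 10: [PARSE:-, VALIDATE:P5(v=17,ok=F), TRANSFORM:-, EMIT:P4(v=0,ok=F)] out:P3(v=27); bubbles=2
Tick 11: [PARSE:-, VALIDATE:-, TRANSFORM:P5(v=0,ok=F), EMIT:-] out:P4(v=0); bubbles=3
Tick 12: [PARSE:-, VALIDATE:-, TRANSFORM:-, EMIT:P5(v=0,ok=F)] out:-; bubbles=3
Tick 13: [PARSE:-, VALIDATE:-, TRANSFORM:-, EMIT:-] out:P5(v=0); bubbles=4
Total bubble-slots: 32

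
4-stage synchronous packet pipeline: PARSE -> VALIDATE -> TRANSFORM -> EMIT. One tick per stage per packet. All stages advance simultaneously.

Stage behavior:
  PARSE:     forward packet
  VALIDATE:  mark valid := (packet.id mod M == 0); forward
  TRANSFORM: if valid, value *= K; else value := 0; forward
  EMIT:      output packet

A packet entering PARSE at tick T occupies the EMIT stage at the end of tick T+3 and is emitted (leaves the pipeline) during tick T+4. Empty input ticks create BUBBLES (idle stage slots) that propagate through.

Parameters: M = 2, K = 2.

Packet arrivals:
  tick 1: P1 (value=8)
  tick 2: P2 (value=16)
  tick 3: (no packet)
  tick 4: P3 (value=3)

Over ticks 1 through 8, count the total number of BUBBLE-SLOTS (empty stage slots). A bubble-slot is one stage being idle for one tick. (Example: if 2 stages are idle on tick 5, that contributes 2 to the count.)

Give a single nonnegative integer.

Answer: 20

Derivation:
Tick 1: [PARSE:P1(v=8,ok=F), VALIDATE:-, TRANSFORM:-, EMIT:-] out:-; bubbles=3
Tick 2: [PARSE:P2(v=16,ok=F), VALIDATE:P1(v=8,ok=F), TRANSFORM:-, EMIT:-] out:-; bubbles=2
Tick 3: [PARSE:-, VALIDATE:P2(v=16,ok=T), TRANSFORM:P1(v=0,ok=F), EMIT:-] out:-; bubbles=2
Tick 4: [PARSE:P3(v=3,ok=F), VALIDATE:-, TRANSFORM:P2(v=32,ok=T), EMIT:P1(v=0,ok=F)] out:-; bubbles=1
Tick 5: [PARSE:-, VALIDATE:P3(v=3,ok=F), TRANSFORM:-, EMIT:P2(v=32,ok=T)] out:P1(v=0); bubbles=2
Tick 6: [PARSE:-, VALIDATE:-, TRANSFORM:P3(v=0,ok=F), EMIT:-] out:P2(v=32); bubbles=3
Tick 7: [PARSE:-, VALIDATE:-, TRANSFORM:-, EMIT:P3(v=0,ok=F)] out:-; bubbles=3
Tick 8: [PARSE:-, VALIDATE:-, TRANSFORM:-, EMIT:-] out:P3(v=0); bubbles=4
Total bubble-slots: 20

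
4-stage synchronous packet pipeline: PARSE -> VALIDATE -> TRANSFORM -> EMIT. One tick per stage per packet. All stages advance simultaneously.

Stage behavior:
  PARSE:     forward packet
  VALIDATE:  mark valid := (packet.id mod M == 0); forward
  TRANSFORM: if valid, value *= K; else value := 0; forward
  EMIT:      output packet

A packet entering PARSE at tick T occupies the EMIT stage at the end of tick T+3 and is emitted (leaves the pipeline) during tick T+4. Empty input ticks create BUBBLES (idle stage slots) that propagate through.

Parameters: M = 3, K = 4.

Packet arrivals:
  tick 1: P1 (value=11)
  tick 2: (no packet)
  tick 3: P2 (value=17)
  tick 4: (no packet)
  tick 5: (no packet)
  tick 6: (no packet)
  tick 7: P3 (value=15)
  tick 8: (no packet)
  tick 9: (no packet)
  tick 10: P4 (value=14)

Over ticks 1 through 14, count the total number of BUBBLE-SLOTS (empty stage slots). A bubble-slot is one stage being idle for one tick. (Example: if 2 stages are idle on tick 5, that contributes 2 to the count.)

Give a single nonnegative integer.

Answer: 40

Derivation:
Tick 1: [PARSE:P1(v=11,ok=F), VALIDATE:-, TRANSFORM:-, EMIT:-] out:-; bubbles=3
Tick 2: [PARSE:-, VALIDATE:P1(v=11,ok=F), TRANSFORM:-, EMIT:-] out:-; bubbles=3
Tick 3: [PARSE:P2(v=17,ok=F), VALIDATE:-, TRANSFORM:P1(v=0,ok=F), EMIT:-] out:-; bubbles=2
Tick 4: [PARSE:-, VALIDATE:P2(v=17,ok=F), TRANSFORM:-, EMIT:P1(v=0,ok=F)] out:-; bubbles=2
Tick 5: [PARSE:-, VALIDATE:-, TRANSFORM:P2(v=0,ok=F), EMIT:-] out:P1(v=0); bubbles=3
Tick 6: [PARSE:-, VALIDATE:-, TRANSFORM:-, EMIT:P2(v=0,ok=F)] out:-; bubbles=3
Tick 7: [PARSE:P3(v=15,ok=F), VALIDATE:-, TRANSFORM:-, EMIT:-] out:P2(v=0); bubbles=3
Tick 8: [PARSE:-, VALIDATE:P3(v=15,ok=T), TRANSFORM:-, EMIT:-] out:-; bubbles=3
Tick 9: [PARSE:-, VALIDATE:-, TRANSFORM:P3(v=60,ok=T), EMIT:-] out:-; bubbles=3
Tick 10: [PARSE:P4(v=14,ok=F), VALIDATE:-, TRANSFORM:-, EMIT:P3(v=60,ok=T)] out:-; bubbles=2
Tick 11: [PARSE:-, VALIDATE:P4(v=14,ok=F), TRANSFORM:-, EMIT:-] out:P3(v=60); bubbles=3
Tick 12: [PARSE:-, VALIDATE:-, TRANSFORM:P4(v=0,ok=F), EMIT:-] out:-; bubbles=3
Tick 13: [PARSE:-, VALIDATE:-, TRANSFORM:-, EMIT:P4(v=0,ok=F)] out:-; bubbles=3
Tick 14: [PARSE:-, VALIDATE:-, TRANSFORM:-, EMIT:-] out:P4(v=0); bubbles=4
Total bubble-slots: 40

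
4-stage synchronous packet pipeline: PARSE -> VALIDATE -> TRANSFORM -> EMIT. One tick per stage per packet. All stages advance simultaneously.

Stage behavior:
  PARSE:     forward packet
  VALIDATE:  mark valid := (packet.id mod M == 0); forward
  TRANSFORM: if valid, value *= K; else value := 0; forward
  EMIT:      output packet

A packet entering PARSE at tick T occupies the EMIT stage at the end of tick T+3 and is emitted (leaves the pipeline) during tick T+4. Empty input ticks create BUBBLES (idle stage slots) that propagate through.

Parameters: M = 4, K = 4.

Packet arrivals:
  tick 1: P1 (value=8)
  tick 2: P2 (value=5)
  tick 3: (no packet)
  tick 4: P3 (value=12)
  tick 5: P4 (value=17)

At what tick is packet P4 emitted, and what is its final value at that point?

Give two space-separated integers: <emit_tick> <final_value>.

Answer: 9 68

Derivation:
Tick 1: [PARSE:P1(v=8,ok=F), VALIDATE:-, TRANSFORM:-, EMIT:-] out:-; in:P1
Tick 2: [PARSE:P2(v=5,ok=F), VALIDATE:P1(v=8,ok=F), TRANSFORM:-, EMIT:-] out:-; in:P2
Tick 3: [PARSE:-, VALIDATE:P2(v=5,ok=F), TRANSFORM:P1(v=0,ok=F), EMIT:-] out:-; in:-
Tick 4: [PARSE:P3(v=12,ok=F), VALIDATE:-, TRANSFORM:P2(v=0,ok=F), EMIT:P1(v=0,ok=F)] out:-; in:P3
Tick 5: [PARSE:P4(v=17,ok=F), VALIDATE:P3(v=12,ok=F), TRANSFORM:-, EMIT:P2(v=0,ok=F)] out:P1(v=0); in:P4
Tick 6: [PARSE:-, VALIDATE:P4(v=17,ok=T), TRANSFORM:P3(v=0,ok=F), EMIT:-] out:P2(v=0); in:-
Tick 7: [PARSE:-, VALIDATE:-, TRANSFORM:P4(v=68,ok=T), EMIT:P3(v=0,ok=F)] out:-; in:-
Tick 8: [PARSE:-, VALIDATE:-, TRANSFORM:-, EMIT:P4(v=68,ok=T)] out:P3(v=0); in:-
Tick 9: [PARSE:-, VALIDATE:-, TRANSFORM:-, EMIT:-] out:P4(v=68); in:-
P4: arrives tick 5, valid=True (id=4, id%4=0), emit tick 9, final value 68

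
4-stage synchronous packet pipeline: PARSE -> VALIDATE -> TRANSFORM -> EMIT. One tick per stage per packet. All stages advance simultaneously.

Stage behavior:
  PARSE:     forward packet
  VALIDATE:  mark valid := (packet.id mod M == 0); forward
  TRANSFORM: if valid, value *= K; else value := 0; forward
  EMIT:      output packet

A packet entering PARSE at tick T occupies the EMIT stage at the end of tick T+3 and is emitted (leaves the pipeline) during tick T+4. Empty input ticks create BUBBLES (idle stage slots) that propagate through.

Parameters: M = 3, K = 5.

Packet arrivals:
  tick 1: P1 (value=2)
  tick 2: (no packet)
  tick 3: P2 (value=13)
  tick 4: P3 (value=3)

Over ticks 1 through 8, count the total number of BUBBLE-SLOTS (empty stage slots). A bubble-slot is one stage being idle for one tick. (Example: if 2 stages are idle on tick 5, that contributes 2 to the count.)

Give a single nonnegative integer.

Answer: 20

Derivation:
Tick 1: [PARSE:P1(v=2,ok=F), VALIDATE:-, TRANSFORM:-, EMIT:-] out:-; bubbles=3
Tick 2: [PARSE:-, VALIDATE:P1(v=2,ok=F), TRANSFORM:-, EMIT:-] out:-; bubbles=3
Tick 3: [PARSE:P2(v=13,ok=F), VALIDATE:-, TRANSFORM:P1(v=0,ok=F), EMIT:-] out:-; bubbles=2
Tick 4: [PARSE:P3(v=3,ok=F), VALIDATE:P2(v=13,ok=F), TRANSFORM:-, EMIT:P1(v=0,ok=F)] out:-; bubbles=1
Tick 5: [PARSE:-, VALIDATE:P3(v=3,ok=T), TRANSFORM:P2(v=0,ok=F), EMIT:-] out:P1(v=0); bubbles=2
Tick 6: [PARSE:-, VALIDATE:-, TRANSFORM:P3(v=15,ok=T), EMIT:P2(v=0,ok=F)] out:-; bubbles=2
Tick 7: [PARSE:-, VALIDATE:-, TRANSFORM:-, EMIT:P3(v=15,ok=T)] out:P2(v=0); bubbles=3
Tick 8: [PARSE:-, VALIDATE:-, TRANSFORM:-, EMIT:-] out:P3(v=15); bubbles=4
Total bubble-slots: 20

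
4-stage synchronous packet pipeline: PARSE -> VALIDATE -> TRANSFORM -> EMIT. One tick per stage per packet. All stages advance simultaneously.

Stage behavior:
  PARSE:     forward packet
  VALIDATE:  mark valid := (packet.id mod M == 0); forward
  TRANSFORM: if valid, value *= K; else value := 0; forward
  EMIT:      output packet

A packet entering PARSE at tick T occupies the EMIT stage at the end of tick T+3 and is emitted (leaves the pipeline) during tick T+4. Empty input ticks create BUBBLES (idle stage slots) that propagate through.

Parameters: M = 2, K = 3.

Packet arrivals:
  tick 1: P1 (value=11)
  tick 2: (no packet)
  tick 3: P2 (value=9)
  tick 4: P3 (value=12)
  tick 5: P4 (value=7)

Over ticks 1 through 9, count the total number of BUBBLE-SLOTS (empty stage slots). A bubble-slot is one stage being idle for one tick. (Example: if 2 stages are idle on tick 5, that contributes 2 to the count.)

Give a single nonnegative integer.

Answer: 20

Derivation:
Tick 1: [PARSE:P1(v=11,ok=F), VALIDATE:-, TRANSFORM:-, EMIT:-] out:-; bubbles=3
Tick 2: [PARSE:-, VALIDATE:P1(v=11,ok=F), TRANSFORM:-, EMIT:-] out:-; bubbles=3
Tick 3: [PARSE:P2(v=9,ok=F), VALIDATE:-, TRANSFORM:P1(v=0,ok=F), EMIT:-] out:-; bubbles=2
Tick 4: [PARSE:P3(v=12,ok=F), VALIDATE:P2(v=9,ok=T), TRANSFORM:-, EMIT:P1(v=0,ok=F)] out:-; bubbles=1
Tick 5: [PARSE:P4(v=7,ok=F), VALIDATE:P3(v=12,ok=F), TRANSFORM:P2(v=27,ok=T), EMIT:-] out:P1(v=0); bubbles=1
Tick 6: [PARSE:-, VALIDATE:P4(v=7,ok=T), TRANSFORM:P3(v=0,ok=F), EMIT:P2(v=27,ok=T)] out:-; bubbles=1
Tick 7: [PARSE:-, VALIDATE:-, TRANSFORM:P4(v=21,ok=T), EMIT:P3(v=0,ok=F)] out:P2(v=27); bubbles=2
Tick 8: [PARSE:-, VALIDATE:-, TRANSFORM:-, EMIT:P4(v=21,ok=T)] out:P3(v=0); bubbles=3
Tick 9: [PARSE:-, VALIDATE:-, TRANSFORM:-, EMIT:-] out:P4(v=21); bubbles=4
Total bubble-slots: 20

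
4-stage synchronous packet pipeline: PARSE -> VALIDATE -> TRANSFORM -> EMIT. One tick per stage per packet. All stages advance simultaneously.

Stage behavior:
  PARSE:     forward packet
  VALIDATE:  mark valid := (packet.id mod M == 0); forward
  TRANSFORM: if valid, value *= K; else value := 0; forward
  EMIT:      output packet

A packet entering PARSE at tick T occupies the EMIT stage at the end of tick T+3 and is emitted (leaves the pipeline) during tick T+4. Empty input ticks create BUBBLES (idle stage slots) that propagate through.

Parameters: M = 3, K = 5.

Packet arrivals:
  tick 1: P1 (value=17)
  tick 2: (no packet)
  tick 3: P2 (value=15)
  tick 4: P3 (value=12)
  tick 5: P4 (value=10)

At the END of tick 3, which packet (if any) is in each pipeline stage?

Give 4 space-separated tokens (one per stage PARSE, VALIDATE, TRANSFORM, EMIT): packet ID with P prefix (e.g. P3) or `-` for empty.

Answer: P2 - P1 -

Derivation:
Tick 1: [PARSE:P1(v=17,ok=F), VALIDATE:-, TRANSFORM:-, EMIT:-] out:-; in:P1
Tick 2: [PARSE:-, VALIDATE:P1(v=17,ok=F), TRANSFORM:-, EMIT:-] out:-; in:-
Tick 3: [PARSE:P2(v=15,ok=F), VALIDATE:-, TRANSFORM:P1(v=0,ok=F), EMIT:-] out:-; in:P2
At end of tick 3: ['P2', '-', 'P1', '-']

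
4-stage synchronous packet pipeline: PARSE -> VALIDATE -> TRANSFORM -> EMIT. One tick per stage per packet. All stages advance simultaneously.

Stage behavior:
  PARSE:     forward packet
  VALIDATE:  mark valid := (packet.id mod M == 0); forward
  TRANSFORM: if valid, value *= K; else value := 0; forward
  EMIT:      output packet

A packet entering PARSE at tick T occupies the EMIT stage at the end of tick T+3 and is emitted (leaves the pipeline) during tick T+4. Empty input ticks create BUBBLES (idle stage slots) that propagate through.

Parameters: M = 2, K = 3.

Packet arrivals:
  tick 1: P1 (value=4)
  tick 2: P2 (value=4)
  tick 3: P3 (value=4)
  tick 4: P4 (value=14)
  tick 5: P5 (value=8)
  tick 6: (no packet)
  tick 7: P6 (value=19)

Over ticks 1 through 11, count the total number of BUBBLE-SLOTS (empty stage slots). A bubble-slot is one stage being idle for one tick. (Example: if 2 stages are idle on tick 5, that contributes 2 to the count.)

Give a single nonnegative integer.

Answer: 20

Derivation:
Tick 1: [PARSE:P1(v=4,ok=F), VALIDATE:-, TRANSFORM:-, EMIT:-] out:-; bubbles=3
Tick 2: [PARSE:P2(v=4,ok=F), VALIDATE:P1(v=4,ok=F), TRANSFORM:-, EMIT:-] out:-; bubbles=2
Tick 3: [PARSE:P3(v=4,ok=F), VALIDATE:P2(v=4,ok=T), TRANSFORM:P1(v=0,ok=F), EMIT:-] out:-; bubbles=1
Tick 4: [PARSE:P4(v=14,ok=F), VALIDATE:P3(v=4,ok=F), TRANSFORM:P2(v=12,ok=T), EMIT:P1(v=0,ok=F)] out:-; bubbles=0
Tick 5: [PARSE:P5(v=8,ok=F), VALIDATE:P4(v=14,ok=T), TRANSFORM:P3(v=0,ok=F), EMIT:P2(v=12,ok=T)] out:P1(v=0); bubbles=0
Tick 6: [PARSE:-, VALIDATE:P5(v=8,ok=F), TRANSFORM:P4(v=42,ok=T), EMIT:P3(v=0,ok=F)] out:P2(v=12); bubbles=1
Tick 7: [PARSE:P6(v=19,ok=F), VALIDATE:-, TRANSFORM:P5(v=0,ok=F), EMIT:P4(v=42,ok=T)] out:P3(v=0); bubbles=1
Tick 8: [PARSE:-, VALIDATE:P6(v=19,ok=T), TRANSFORM:-, EMIT:P5(v=0,ok=F)] out:P4(v=42); bubbles=2
Tick 9: [PARSE:-, VALIDATE:-, TRANSFORM:P6(v=57,ok=T), EMIT:-] out:P5(v=0); bubbles=3
Tick 10: [PARSE:-, VALIDATE:-, TRANSFORM:-, EMIT:P6(v=57,ok=T)] out:-; bubbles=3
Tick 11: [PARSE:-, VALIDATE:-, TRANSFORM:-, EMIT:-] out:P6(v=57); bubbles=4
Total bubble-slots: 20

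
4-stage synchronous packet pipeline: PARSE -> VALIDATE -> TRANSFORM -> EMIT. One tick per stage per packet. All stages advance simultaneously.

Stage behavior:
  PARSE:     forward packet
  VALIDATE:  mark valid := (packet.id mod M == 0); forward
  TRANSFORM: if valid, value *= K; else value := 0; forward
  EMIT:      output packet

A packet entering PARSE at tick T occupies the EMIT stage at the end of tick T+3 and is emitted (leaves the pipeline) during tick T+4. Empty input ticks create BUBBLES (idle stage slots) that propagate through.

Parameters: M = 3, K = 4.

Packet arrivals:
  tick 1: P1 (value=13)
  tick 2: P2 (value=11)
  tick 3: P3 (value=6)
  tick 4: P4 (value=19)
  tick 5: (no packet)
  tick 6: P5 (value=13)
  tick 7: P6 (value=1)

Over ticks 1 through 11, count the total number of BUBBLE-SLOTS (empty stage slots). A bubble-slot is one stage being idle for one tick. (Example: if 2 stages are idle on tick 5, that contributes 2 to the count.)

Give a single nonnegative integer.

Tick 1: [PARSE:P1(v=13,ok=F), VALIDATE:-, TRANSFORM:-, EMIT:-] out:-; bubbles=3
Tick 2: [PARSE:P2(v=11,ok=F), VALIDATE:P1(v=13,ok=F), TRANSFORM:-, EMIT:-] out:-; bubbles=2
Tick 3: [PARSE:P3(v=6,ok=F), VALIDATE:P2(v=11,ok=F), TRANSFORM:P1(v=0,ok=F), EMIT:-] out:-; bubbles=1
Tick 4: [PARSE:P4(v=19,ok=F), VALIDATE:P3(v=6,ok=T), TRANSFORM:P2(v=0,ok=F), EMIT:P1(v=0,ok=F)] out:-; bubbles=0
Tick 5: [PARSE:-, VALIDATE:P4(v=19,ok=F), TRANSFORM:P3(v=24,ok=T), EMIT:P2(v=0,ok=F)] out:P1(v=0); bubbles=1
Tick 6: [PARSE:P5(v=13,ok=F), VALIDATE:-, TRANSFORM:P4(v=0,ok=F), EMIT:P3(v=24,ok=T)] out:P2(v=0); bubbles=1
Tick 7: [PARSE:P6(v=1,ok=F), VALIDATE:P5(v=13,ok=F), TRANSFORM:-, EMIT:P4(v=0,ok=F)] out:P3(v=24); bubbles=1
Tick 8: [PARSE:-, VALIDATE:P6(v=1,ok=T), TRANSFORM:P5(v=0,ok=F), EMIT:-] out:P4(v=0); bubbles=2
Tick 9: [PARSE:-, VALIDATE:-, TRANSFORM:P6(v=4,ok=T), EMIT:P5(v=0,ok=F)] out:-; bubbles=2
Tick 10: [PARSE:-, VALIDATE:-, TRANSFORM:-, EMIT:P6(v=4,ok=T)] out:P5(v=0); bubbles=3
Tick 11: [PARSE:-, VALIDATE:-, TRANSFORM:-, EMIT:-] out:P6(v=4); bubbles=4
Total bubble-slots: 20

Answer: 20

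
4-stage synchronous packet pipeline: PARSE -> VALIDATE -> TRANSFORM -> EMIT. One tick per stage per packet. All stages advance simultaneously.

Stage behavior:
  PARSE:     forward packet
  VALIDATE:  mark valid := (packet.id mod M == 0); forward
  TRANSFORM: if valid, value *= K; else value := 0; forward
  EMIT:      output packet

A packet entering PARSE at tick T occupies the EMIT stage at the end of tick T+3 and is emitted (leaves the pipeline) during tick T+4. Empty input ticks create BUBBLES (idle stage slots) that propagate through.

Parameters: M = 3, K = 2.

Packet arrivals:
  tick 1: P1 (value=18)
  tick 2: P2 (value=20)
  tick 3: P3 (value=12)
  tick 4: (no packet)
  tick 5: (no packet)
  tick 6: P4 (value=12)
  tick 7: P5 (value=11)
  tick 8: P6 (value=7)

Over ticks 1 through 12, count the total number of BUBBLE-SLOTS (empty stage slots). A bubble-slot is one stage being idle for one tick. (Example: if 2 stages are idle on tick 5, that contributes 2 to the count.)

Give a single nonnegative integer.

Tick 1: [PARSE:P1(v=18,ok=F), VALIDATE:-, TRANSFORM:-, EMIT:-] out:-; bubbles=3
Tick 2: [PARSE:P2(v=20,ok=F), VALIDATE:P1(v=18,ok=F), TRANSFORM:-, EMIT:-] out:-; bubbles=2
Tick 3: [PARSE:P3(v=12,ok=F), VALIDATE:P2(v=20,ok=F), TRANSFORM:P1(v=0,ok=F), EMIT:-] out:-; bubbles=1
Tick 4: [PARSE:-, VALIDATE:P3(v=12,ok=T), TRANSFORM:P2(v=0,ok=F), EMIT:P1(v=0,ok=F)] out:-; bubbles=1
Tick 5: [PARSE:-, VALIDATE:-, TRANSFORM:P3(v=24,ok=T), EMIT:P2(v=0,ok=F)] out:P1(v=0); bubbles=2
Tick 6: [PARSE:P4(v=12,ok=F), VALIDATE:-, TRANSFORM:-, EMIT:P3(v=24,ok=T)] out:P2(v=0); bubbles=2
Tick 7: [PARSE:P5(v=11,ok=F), VALIDATE:P4(v=12,ok=F), TRANSFORM:-, EMIT:-] out:P3(v=24); bubbles=2
Tick 8: [PARSE:P6(v=7,ok=F), VALIDATE:P5(v=11,ok=F), TRANSFORM:P4(v=0,ok=F), EMIT:-] out:-; bubbles=1
Tick 9: [PARSE:-, VALIDATE:P6(v=7,ok=T), TRANSFORM:P5(v=0,ok=F), EMIT:P4(v=0,ok=F)] out:-; bubbles=1
Tick 10: [PARSE:-, VALIDATE:-, TRANSFORM:P6(v=14,ok=T), EMIT:P5(v=0,ok=F)] out:P4(v=0); bubbles=2
Tick 11: [PARSE:-, VALIDATE:-, TRANSFORM:-, EMIT:P6(v=14,ok=T)] out:P5(v=0); bubbles=3
Tick 12: [PARSE:-, VALIDATE:-, TRANSFORM:-, EMIT:-] out:P6(v=14); bubbles=4
Total bubble-slots: 24

Answer: 24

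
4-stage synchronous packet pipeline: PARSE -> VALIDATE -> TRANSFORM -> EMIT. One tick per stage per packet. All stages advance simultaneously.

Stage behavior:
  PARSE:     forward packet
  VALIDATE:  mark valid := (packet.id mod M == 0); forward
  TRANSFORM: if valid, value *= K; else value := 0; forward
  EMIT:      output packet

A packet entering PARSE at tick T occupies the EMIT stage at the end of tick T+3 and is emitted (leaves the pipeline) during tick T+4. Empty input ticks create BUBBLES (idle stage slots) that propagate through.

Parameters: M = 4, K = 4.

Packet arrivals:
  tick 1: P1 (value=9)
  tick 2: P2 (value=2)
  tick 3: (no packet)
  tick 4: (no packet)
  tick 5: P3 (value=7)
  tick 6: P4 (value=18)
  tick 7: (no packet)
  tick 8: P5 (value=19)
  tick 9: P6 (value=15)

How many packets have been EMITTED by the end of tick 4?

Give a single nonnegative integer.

Tick 1: [PARSE:P1(v=9,ok=F), VALIDATE:-, TRANSFORM:-, EMIT:-] out:-; in:P1
Tick 2: [PARSE:P2(v=2,ok=F), VALIDATE:P1(v=9,ok=F), TRANSFORM:-, EMIT:-] out:-; in:P2
Tick 3: [PARSE:-, VALIDATE:P2(v=2,ok=F), TRANSFORM:P1(v=0,ok=F), EMIT:-] out:-; in:-
Tick 4: [PARSE:-, VALIDATE:-, TRANSFORM:P2(v=0,ok=F), EMIT:P1(v=0,ok=F)] out:-; in:-
Emitted by tick 4: []

Answer: 0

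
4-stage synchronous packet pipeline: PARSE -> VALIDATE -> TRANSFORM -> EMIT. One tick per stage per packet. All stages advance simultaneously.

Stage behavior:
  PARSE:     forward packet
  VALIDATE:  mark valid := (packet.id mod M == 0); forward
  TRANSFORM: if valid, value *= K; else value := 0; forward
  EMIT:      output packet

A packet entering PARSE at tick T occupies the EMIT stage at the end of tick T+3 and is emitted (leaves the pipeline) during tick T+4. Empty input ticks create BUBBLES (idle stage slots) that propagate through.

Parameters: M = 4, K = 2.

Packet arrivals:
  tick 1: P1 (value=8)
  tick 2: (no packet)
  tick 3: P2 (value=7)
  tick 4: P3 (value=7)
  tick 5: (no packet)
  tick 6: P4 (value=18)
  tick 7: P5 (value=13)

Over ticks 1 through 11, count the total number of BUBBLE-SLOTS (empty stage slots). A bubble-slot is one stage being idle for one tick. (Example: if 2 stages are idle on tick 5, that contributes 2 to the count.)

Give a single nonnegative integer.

Answer: 24

Derivation:
Tick 1: [PARSE:P1(v=8,ok=F), VALIDATE:-, TRANSFORM:-, EMIT:-] out:-; bubbles=3
Tick 2: [PARSE:-, VALIDATE:P1(v=8,ok=F), TRANSFORM:-, EMIT:-] out:-; bubbles=3
Tick 3: [PARSE:P2(v=7,ok=F), VALIDATE:-, TRANSFORM:P1(v=0,ok=F), EMIT:-] out:-; bubbles=2
Tick 4: [PARSE:P3(v=7,ok=F), VALIDATE:P2(v=7,ok=F), TRANSFORM:-, EMIT:P1(v=0,ok=F)] out:-; bubbles=1
Tick 5: [PARSE:-, VALIDATE:P3(v=7,ok=F), TRANSFORM:P2(v=0,ok=F), EMIT:-] out:P1(v=0); bubbles=2
Tick 6: [PARSE:P4(v=18,ok=F), VALIDATE:-, TRANSFORM:P3(v=0,ok=F), EMIT:P2(v=0,ok=F)] out:-; bubbles=1
Tick 7: [PARSE:P5(v=13,ok=F), VALIDATE:P4(v=18,ok=T), TRANSFORM:-, EMIT:P3(v=0,ok=F)] out:P2(v=0); bubbles=1
Tick 8: [PARSE:-, VALIDATE:P5(v=13,ok=F), TRANSFORM:P4(v=36,ok=T), EMIT:-] out:P3(v=0); bubbles=2
Tick 9: [PARSE:-, VALIDATE:-, TRANSFORM:P5(v=0,ok=F), EMIT:P4(v=36,ok=T)] out:-; bubbles=2
Tick 10: [PARSE:-, VALIDATE:-, TRANSFORM:-, EMIT:P5(v=0,ok=F)] out:P4(v=36); bubbles=3
Tick 11: [PARSE:-, VALIDATE:-, TRANSFORM:-, EMIT:-] out:P5(v=0); bubbles=4
Total bubble-slots: 24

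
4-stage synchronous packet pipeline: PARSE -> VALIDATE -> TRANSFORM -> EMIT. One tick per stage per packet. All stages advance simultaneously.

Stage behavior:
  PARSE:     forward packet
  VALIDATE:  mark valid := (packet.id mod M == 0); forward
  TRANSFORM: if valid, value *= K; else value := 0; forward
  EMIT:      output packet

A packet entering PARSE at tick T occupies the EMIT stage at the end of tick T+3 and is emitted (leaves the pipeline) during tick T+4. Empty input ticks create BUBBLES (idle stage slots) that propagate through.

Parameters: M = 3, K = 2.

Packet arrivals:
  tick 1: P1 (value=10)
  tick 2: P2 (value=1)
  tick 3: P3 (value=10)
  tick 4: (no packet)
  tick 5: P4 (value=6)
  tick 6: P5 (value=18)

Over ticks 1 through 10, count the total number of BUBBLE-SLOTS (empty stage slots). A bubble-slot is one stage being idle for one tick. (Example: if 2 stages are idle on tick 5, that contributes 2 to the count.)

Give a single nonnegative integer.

Answer: 20

Derivation:
Tick 1: [PARSE:P1(v=10,ok=F), VALIDATE:-, TRANSFORM:-, EMIT:-] out:-; bubbles=3
Tick 2: [PARSE:P2(v=1,ok=F), VALIDATE:P1(v=10,ok=F), TRANSFORM:-, EMIT:-] out:-; bubbles=2
Tick 3: [PARSE:P3(v=10,ok=F), VALIDATE:P2(v=1,ok=F), TRANSFORM:P1(v=0,ok=F), EMIT:-] out:-; bubbles=1
Tick 4: [PARSE:-, VALIDATE:P3(v=10,ok=T), TRANSFORM:P2(v=0,ok=F), EMIT:P1(v=0,ok=F)] out:-; bubbles=1
Tick 5: [PARSE:P4(v=6,ok=F), VALIDATE:-, TRANSFORM:P3(v=20,ok=T), EMIT:P2(v=0,ok=F)] out:P1(v=0); bubbles=1
Tick 6: [PARSE:P5(v=18,ok=F), VALIDATE:P4(v=6,ok=F), TRANSFORM:-, EMIT:P3(v=20,ok=T)] out:P2(v=0); bubbles=1
Tick 7: [PARSE:-, VALIDATE:P5(v=18,ok=F), TRANSFORM:P4(v=0,ok=F), EMIT:-] out:P3(v=20); bubbles=2
Tick 8: [PARSE:-, VALIDATE:-, TRANSFORM:P5(v=0,ok=F), EMIT:P4(v=0,ok=F)] out:-; bubbles=2
Tick 9: [PARSE:-, VALIDATE:-, TRANSFORM:-, EMIT:P5(v=0,ok=F)] out:P4(v=0); bubbles=3
Tick 10: [PARSE:-, VALIDATE:-, TRANSFORM:-, EMIT:-] out:P5(v=0); bubbles=4
Total bubble-slots: 20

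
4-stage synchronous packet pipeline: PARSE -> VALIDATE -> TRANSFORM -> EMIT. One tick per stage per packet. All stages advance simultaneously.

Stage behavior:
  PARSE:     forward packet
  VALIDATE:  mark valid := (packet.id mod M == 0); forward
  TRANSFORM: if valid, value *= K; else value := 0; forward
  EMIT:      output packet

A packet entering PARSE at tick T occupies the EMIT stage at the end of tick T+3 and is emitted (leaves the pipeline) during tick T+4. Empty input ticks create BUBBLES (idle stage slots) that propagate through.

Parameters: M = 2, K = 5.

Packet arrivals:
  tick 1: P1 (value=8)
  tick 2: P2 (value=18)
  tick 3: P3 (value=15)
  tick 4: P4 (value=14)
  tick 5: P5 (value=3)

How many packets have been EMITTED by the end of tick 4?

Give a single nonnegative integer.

Answer: 0

Derivation:
Tick 1: [PARSE:P1(v=8,ok=F), VALIDATE:-, TRANSFORM:-, EMIT:-] out:-; in:P1
Tick 2: [PARSE:P2(v=18,ok=F), VALIDATE:P1(v=8,ok=F), TRANSFORM:-, EMIT:-] out:-; in:P2
Tick 3: [PARSE:P3(v=15,ok=F), VALIDATE:P2(v=18,ok=T), TRANSFORM:P1(v=0,ok=F), EMIT:-] out:-; in:P3
Tick 4: [PARSE:P4(v=14,ok=F), VALIDATE:P3(v=15,ok=F), TRANSFORM:P2(v=90,ok=T), EMIT:P1(v=0,ok=F)] out:-; in:P4
Emitted by tick 4: []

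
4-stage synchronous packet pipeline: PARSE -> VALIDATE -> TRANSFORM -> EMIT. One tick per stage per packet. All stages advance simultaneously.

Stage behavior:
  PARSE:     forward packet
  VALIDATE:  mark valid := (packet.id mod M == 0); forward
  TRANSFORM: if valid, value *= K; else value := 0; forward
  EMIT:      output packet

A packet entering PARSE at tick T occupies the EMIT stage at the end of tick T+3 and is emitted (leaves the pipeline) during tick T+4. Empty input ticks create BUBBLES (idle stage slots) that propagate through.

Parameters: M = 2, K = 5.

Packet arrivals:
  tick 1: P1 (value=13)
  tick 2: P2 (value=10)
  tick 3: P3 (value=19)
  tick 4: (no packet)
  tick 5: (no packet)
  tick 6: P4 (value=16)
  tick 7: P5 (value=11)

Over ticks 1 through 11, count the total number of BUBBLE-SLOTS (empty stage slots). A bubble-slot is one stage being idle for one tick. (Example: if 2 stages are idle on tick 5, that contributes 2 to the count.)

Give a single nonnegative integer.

Answer: 24

Derivation:
Tick 1: [PARSE:P1(v=13,ok=F), VALIDATE:-, TRANSFORM:-, EMIT:-] out:-; bubbles=3
Tick 2: [PARSE:P2(v=10,ok=F), VALIDATE:P1(v=13,ok=F), TRANSFORM:-, EMIT:-] out:-; bubbles=2
Tick 3: [PARSE:P3(v=19,ok=F), VALIDATE:P2(v=10,ok=T), TRANSFORM:P1(v=0,ok=F), EMIT:-] out:-; bubbles=1
Tick 4: [PARSE:-, VALIDATE:P3(v=19,ok=F), TRANSFORM:P2(v=50,ok=T), EMIT:P1(v=0,ok=F)] out:-; bubbles=1
Tick 5: [PARSE:-, VALIDATE:-, TRANSFORM:P3(v=0,ok=F), EMIT:P2(v=50,ok=T)] out:P1(v=0); bubbles=2
Tick 6: [PARSE:P4(v=16,ok=F), VALIDATE:-, TRANSFORM:-, EMIT:P3(v=0,ok=F)] out:P2(v=50); bubbles=2
Tick 7: [PARSE:P5(v=11,ok=F), VALIDATE:P4(v=16,ok=T), TRANSFORM:-, EMIT:-] out:P3(v=0); bubbles=2
Tick 8: [PARSE:-, VALIDATE:P5(v=11,ok=F), TRANSFORM:P4(v=80,ok=T), EMIT:-] out:-; bubbles=2
Tick 9: [PARSE:-, VALIDATE:-, TRANSFORM:P5(v=0,ok=F), EMIT:P4(v=80,ok=T)] out:-; bubbles=2
Tick 10: [PARSE:-, VALIDATE:-, TRANSFORM:-, EMIT:P5(v=0,ok=F)] out:P4(v=80); bubbles=3
Tick 11: [PARSE:-, VALIDATE:-, TRANSFORM:-, EMIT:-] out:P5(v=0); bubbles=4
Total bubble-slots: 24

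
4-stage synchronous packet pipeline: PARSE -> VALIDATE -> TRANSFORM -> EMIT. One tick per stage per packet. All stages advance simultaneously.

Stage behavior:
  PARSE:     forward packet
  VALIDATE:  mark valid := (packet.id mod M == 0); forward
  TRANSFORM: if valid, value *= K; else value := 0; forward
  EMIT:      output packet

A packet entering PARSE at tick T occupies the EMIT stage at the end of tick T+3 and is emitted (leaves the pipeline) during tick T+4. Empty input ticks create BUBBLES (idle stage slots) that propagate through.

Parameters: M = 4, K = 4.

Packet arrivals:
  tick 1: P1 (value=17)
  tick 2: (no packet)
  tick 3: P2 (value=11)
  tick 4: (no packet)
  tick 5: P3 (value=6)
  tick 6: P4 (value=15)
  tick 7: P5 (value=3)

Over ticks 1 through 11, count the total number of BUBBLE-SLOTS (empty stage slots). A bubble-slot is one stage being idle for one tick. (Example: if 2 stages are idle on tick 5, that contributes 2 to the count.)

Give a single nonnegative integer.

Answer: 24

Derivation:
Tick 1: [PARSE:P1(v=17,ok=F), VALIDATE:-, TRANSFORM:-, EMIT:-] out:-; bubbles=3
Tick 2: [PARSE:-, VALIDATE:P1(v=17,ok=F), TRANSFORM:-, EMIT:-] out:-; bubbles=3
Tick 3: [PARSE:P2(v=11,ok=F), VALIDATE:-, TRANSFORM:P1(v=0,ok=F), EMIT:-] out:-; bubbles=2
Tick 4: [PARSE:-, VALIDATE:P2(v=11,ok=F), TRANSFORM:-, EMIT:P1(v=0,ok=F)] out:-; bubbles=2
Tick 5: [PARSE:P3(v=6,ok=F), VALIDATE:-, TRANSFORM:P2(v=0,ok=F), EMIT:-] out:P1(v=0); bubbles=2
Tick 6: [PARSE:P4(v=15,ok=F), VALIDATE:P3(v=6,ok=F), TRANSFORM:-, EMIT:P2(v=0,ok=F)] out:-; bubbles=1
Tick 7: [PARSE:P5(v=3,ok=F), VALIDATE:P4(v=15,ok=T), TRANSFORM:P3(v=0,ok=F), EMIT:-] out:P2(v=0); bubbles=1
Tick 8: [PARSE:-, VALIDATE:P5(v=3,ok=F), TRANSFORM:P4(v=60,ok=T), EMIT:P3(v=0,ok=F)] out:-; bubbles=1
Tick 9: [PARSE:-, VALIDATE:-, TRANSFORM:P5(v=0,ok=F), EMIT:P4(v=60,ok=T)] out:P3(v=0); bubbles=2
Tick 10: [PARSE:-, VALIDATE:-, TRANSFORM:-, EMIT:P5(v=0,ok=F)] out:P4(v=60); bubbles=3
Tick 11: [PARSE:-, VALIDATE:-, TRANSFORM:-, EMIT:-] out:P5(v=0); bubbles=4
Total bubble-slots: 24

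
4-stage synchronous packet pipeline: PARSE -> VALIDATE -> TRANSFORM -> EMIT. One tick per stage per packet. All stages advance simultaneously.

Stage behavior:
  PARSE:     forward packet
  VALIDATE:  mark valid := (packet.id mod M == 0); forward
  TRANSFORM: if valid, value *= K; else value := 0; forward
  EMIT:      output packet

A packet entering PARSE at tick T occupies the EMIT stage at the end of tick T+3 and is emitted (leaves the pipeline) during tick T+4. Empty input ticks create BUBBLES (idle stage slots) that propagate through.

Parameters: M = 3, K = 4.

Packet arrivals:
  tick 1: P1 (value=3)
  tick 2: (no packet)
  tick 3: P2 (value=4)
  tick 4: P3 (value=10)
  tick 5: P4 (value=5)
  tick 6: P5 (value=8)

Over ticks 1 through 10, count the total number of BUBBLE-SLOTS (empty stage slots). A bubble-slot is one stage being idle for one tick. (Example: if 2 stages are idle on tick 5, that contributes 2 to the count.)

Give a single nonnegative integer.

Answer: 20

Derivation:
Tick 1: [PARSE:P1(v=3,ok=F), VALIDATE:-, TRANSFORM:-, EMIT:-] out:-; bubbles=3
Tick 2: [PARSE:-, VALIDATE:P1(v=3,ok=F), TRANSFORM:-, EMIT:-] out:-; bubbles=3
Tick 3: [PARSE:P2(v=4,ok=F), VALIDATE:-, TRANSFORM:P1(v=0,ok=F), EMIT:-] out:-; bubbles=2
Tick 4: [PARSE:P3(v=10,ok=F), VALIDATE:P2(v=4,ok=F), TRANSFORM:-, EMIT:P1(v=0,ok=F)] out:-; bubbles=1
Tick 5: [PARSE:P4(v=5,ok=F), VALIDATE:P3(v=10,ok=T), TRANSFORM:P2(v=0,ok=F), EMIT:-] out:P1(v=0); bubbles=1
Tick 6: [PARSE:P5(v=8,ok=F), VALIDATE:P4(v=5,ok=F), TRANSFORM:P3(v=40,ok=T), EMIT:P2(v=0,ok=F)] out:-; bubbles=0
Tick 7: [PARSE:-, VALIDATE:P5(v=8,ok=F), TRANSFORM:P4(v=0,ok=F), EMIT:P3(v=40,ok=T)] out:P2(v=0); bubbles=1
Tick 8: [PARSE:-, VALIDATE:-, TRANSFORM:P5(v=0,ok=F), EMIT:P4(v=0,ok=F)] out:P3(v=40); bubbles=2
Tick 9: [PARSE:-, VALIDATE:-, TRANSFORM:-, EMIT:P5(v=0,ok=F)] out:P4(v=0); bubbles=3
Tick 10: [PARSE:-, VALIDATE:-, TRANSFORM:-, EMIT:-] out:P5(v=0); bubbles=4
Total bubble-slots: 20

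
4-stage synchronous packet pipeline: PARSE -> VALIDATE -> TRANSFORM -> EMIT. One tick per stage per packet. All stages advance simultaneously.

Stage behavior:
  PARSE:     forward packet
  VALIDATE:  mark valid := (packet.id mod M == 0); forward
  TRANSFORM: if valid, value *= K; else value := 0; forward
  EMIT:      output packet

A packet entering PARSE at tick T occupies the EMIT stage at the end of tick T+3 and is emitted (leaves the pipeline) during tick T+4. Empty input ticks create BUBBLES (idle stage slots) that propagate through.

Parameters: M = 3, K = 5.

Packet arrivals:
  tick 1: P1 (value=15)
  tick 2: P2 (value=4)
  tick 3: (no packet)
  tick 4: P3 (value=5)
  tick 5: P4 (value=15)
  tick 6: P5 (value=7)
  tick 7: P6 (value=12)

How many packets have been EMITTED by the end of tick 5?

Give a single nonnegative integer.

Tick 1: [PARSE:P1(v=15,ok=F), VALIDATE:-, TRANSFORM:-, EMIT:-] out:-; in:P1
Tick 2: [PARSE:P2(v=4,ok=F), VALIDATE:P1(v=15,ok=F), TRANSFORM:-, EMIT:-] out:-; in:P2
Tick 3: [PARSE:-, VALIDATE:P2(v=4,ok=F), TRANSFORM:P1(v=0,ok=F), EMIT:-] out:-; in:-
Tick 4: [PARSE:P3(v=5,ok=F), VALIDATE:-, TRANSFORM:P2(v=0,ok=F), EMIT:P1(v=0,ok=F)] out:-; in:P3
Tick 5: [PARSE:P4(v=15,ok=F), VALIDATE:P3(v=5,ok=T), TRANSFORM:-, EMIT:P2(v=0,ok=F)] out:P1(v=0); in:P4
Emitted by tick 5: ['P1']

Answer: 1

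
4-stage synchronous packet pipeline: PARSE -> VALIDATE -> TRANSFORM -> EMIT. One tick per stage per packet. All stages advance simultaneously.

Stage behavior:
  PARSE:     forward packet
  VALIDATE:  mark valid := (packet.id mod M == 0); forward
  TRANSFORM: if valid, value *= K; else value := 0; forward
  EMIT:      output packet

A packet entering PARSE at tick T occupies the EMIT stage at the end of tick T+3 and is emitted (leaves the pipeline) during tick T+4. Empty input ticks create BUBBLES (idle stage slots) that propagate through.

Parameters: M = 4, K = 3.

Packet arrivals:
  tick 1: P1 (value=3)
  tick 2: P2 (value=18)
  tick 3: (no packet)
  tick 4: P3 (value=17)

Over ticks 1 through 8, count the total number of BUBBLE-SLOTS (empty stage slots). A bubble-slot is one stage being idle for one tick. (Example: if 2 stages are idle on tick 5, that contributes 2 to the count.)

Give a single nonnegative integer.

Tick 1: [PARSE:P1(v=3,ok=F), VALIDATE:-, TRANSFORM:-, EMIT:-] out:-; bubbles=3
Tick 2: [PARSE:P2(v=18,ok=F), VALIDATE:P1(v=3,ok=F), TRANSFORM:-, EMIT:-] out:-; bubbles=2
Tick 3: [PARSE:-, VALIDATE:P2(v=18,ok=F), TRANSFORM:P1(v=0,ok=F), EMIT:-] out:-; bubbles=2
Tick 4: [PARSE:P3(v=17,ok=F), VALIDATE:-, TRANSFORM:P2(v=0,ok=F), EMIT:P1(v=0,ok=F)] out:-; bubbles=1
Tick 5: [PARSE:-, VALIDATE:P3(v=17,ok=F), TRANSFORM:-, EMIT:P2(v=0,ok=F)] out:P1(v=0); bubbles=2
Tick 6: [PARSE:-, VALIDATE:-, TRANSFORM:P3(v=0,ok=F), EMIT:-] out:P2(v=0); bubbles=3
Tick 7: [PARSE:-, VALIDATE:-, TRANSFORM:-, EMIT:P3(v=0,ok=F)] out:-; bubbles=3
Tick 8: [PARSE:-, VALIDATE:-, TRANSFORM:-, EMIT:-] out:P3(v=0); bubbles=4
Total bubble-slots: 20

Answer: 20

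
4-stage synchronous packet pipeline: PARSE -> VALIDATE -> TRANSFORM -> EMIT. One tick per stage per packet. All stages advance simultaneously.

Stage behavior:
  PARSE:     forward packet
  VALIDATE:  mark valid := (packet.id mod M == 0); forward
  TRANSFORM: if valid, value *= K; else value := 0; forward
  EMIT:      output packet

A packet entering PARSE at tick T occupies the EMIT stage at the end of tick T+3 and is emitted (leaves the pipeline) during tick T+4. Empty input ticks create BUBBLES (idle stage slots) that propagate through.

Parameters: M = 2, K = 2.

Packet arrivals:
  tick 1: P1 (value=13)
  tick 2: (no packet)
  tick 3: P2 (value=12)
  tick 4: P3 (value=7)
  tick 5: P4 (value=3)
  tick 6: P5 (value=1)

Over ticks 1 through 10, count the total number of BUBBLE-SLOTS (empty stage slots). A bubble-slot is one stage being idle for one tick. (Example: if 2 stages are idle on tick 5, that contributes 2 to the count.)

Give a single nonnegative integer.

Tick 1: [PARSE:P1(v=13,ok=F), VALIDATE:-, TRANSFORM:-, EMIT:-] out:-; bubbles=3
Tick 2: [PARSE:-, VALIDATE:P1(v=13,ok=F), TRANSFORM:-, EMIT:-] out:-; bubbles=3
Tick 3: [PARSE:P2(v=12,ok=F), VALIDATE:-, TRANSFORM:P1(v=0,ok=F), EMIT:-] out:-; bubbles=2
Tick 4: [PARSE:P3(v=7,ok=F), VALIDATE:P2(v=12,ok=T), TRANSFORM:-, EMIT:P1(v=0,ok=F)] out:-; bubbles=1
Tick 5: [PARSE:P4(v=3,ok=F), VALIDATE:P3(v=7,ok=F), TRANSFORM:P2(v=24,ok=T), EMIT:-] out:P1(v=0); bubbles=1
Tick 6: [PARSE:P5(v=1,ok=F), VALIDATE:P4(v=3,ok=T), TRANSFORM:P3(v=0,ok=F), EMIT:P2(v=24,ok=T)] out:-; bubbles=0
Tick 7: [PARSE:-, VALIDATE:P5(v=1,ok=F), TRANSFORM:P4(v=6,ok=T), EMIT:P3(v=0,ok=F)] out:P2(v=24); bubbles=1
Tick 8: [PARSE:-, VALIDATE:-, TRANSFORM:P5(v=0,ok=F), EMIT:P4(v=6,ok=T)] out:P3(v=0); bubbles=2
Tick 9: [PARSE:-, VALIDATE:-, TRANSFORM:-, EMIT:P5(v=0,ok=F)] out:P4(v=6); bubbles=3
Tick 10: [PARSE:-, VALIDATE:-, TRANSFORM:-, EMIT:-] out:P5(v=0); bubbles=4
Total bubble-slots: 20

Answer: 20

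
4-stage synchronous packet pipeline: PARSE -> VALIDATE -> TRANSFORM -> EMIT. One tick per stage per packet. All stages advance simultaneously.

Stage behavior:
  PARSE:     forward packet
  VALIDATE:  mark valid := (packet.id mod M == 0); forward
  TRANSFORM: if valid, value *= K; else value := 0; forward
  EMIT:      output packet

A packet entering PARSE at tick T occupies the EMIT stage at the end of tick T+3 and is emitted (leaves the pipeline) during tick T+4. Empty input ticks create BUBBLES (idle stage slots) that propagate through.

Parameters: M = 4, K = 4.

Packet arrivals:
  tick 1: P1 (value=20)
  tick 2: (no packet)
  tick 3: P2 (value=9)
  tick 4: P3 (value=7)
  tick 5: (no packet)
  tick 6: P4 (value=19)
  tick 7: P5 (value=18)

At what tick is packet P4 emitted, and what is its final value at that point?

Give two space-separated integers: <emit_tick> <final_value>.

Tick 1: [PARSE:P1(v=20,ok=F), VALIDATE:-, TRANSFORM:-, EMIT:-] out:-; in:P1
Tick 2: [PARSE:-, VALIDATE:P1(v=20,ok=F), TRANSFORM:-, EMIT:-] out:-; in:-
Tick 3: [PARSE:P2(v=9,ok=F), VALIDATE:-, TRANSFORM:P1(v=0,ok=F), EMIT:-] out:-; in:P2
Tick 4: [PARSE:P3(v=7,ok=F), VALIDATE:P2(v=9,ok=F), TRANSFORM:-, EMIT:P1(v=0,ok=F)] out:-; in:P3
Tick 5: [PARSE:-, VALIDATE:P3(v=7,ok=F), TRANSFORM:P2(v=0,ok=F), EMIT:-] out:P1(v=0); in:-
Tick 6: [PARSE:P4(v=19,ok=F), VALIDATE:-, TRANSFORM:P3(v=0,ok=F), EMIT:P2(v=0,ok=F)] out:-; in:P4
Tick 7: [PARSE:P5(v=18,ok=F), VALIDATE:P4(v=19,ok=T), TRANSFORM:-, EMIT:P3(v=0,ok=F)] out:P2(v=0); in:P5
Tick 8: [PARSE:-, VALIDATE:P5(v=18,ok=F), TRANSFORM:P4(v=76,ok=T), EMIT:-] out:P3(v=0); in:-
Tick 9: [PARSE:-, VALIDATE:-, TRANSFORM:P5(v=0,ok=F), EMIT:P4(v=76,ok=T)] out:-; in:-
Tick 10: [PARSE:-, VALIDATE:-, TRANSFORM:-, EMIT:P5(v=0,ok=F)] out:P4(v=76); in:-
Tick 11: [PARSE:-, VALIDATE:-, TRANSFORM:-, EMIT:-] out:P5(v=0); in:-
P4: arrives tick 6, valid=True (id=4, id%4=0), emit tick 10, final value 76

Answer: 10 76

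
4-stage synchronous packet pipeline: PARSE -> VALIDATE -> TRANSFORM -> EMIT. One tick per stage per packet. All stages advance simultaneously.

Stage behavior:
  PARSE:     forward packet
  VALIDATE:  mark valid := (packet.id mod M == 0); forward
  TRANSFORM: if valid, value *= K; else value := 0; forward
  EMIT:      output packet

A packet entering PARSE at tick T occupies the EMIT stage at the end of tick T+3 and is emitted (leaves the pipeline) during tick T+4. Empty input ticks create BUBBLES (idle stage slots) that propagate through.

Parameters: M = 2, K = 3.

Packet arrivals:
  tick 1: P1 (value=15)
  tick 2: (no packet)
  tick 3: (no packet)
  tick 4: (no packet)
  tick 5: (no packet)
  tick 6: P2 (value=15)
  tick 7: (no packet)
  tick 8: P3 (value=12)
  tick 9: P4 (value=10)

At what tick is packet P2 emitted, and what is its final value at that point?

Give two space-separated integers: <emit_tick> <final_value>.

Tick 1: [PARSE:P1(v=15,ok=F), VALIDATE:-, TRANSFORM:-, EMIT:-] out:-; in:P1
Tick 2: [PARSE:-, VALIDATE:P1(v=15,ok=F), TRANSFORM:-, EMIT:-] out:-; in:-
Tick 3: [PARSE:-, VALIDATE:-, TRANSFORM:P1(v=0,ok=F), EMIT:-] out:-; in:-
Tick 4: [PARSE:-, VALIDATE:-, TRANSFORM:-, EMIT:P1(v=0,ok=F)] out:-; in:-
Tick 5: [PARSE:-, VALIDATE:-, TRANSFORM:-, EMIT:-] out:P1(v=0); in:-
Tick 6: [PARSE:P2(v=15,ok=F), VALIDATE:-, TRANSFORM:-, EMIT:-] out:-; in:P2
Tick 7: [PARSE:-, VALIDATE:P2(v=15,ok=T), TRANSFORM:-, EMIT:-] out:-; in:-
Tick 8: [PARSE:P3(v=12,ok=F), VALIDATE:-, TRANSFORM:P2(v=45,ok=T), EMIT:-] out:-; in:P3
Tick 9: [PARSE:P4(v=10,ok=F), VALIDATE:P3(v=12,ok=F), TRANSFORM:-, EMIT:P2(v=45,ok=T)] out:-; in:P4
Tick 10: [PARSE:-, VALIDATE:P4(v=10,ok=T), TRANSFORM:P3(v=0,ok=F), EMIT:-] out:P2(v=45); in:-
Tick 11: [PARSE:-, VALIDATE:-, TRANSFORM:P4(v=30,ok=T), EMIT:P3(v=0,ok=F)] out:-; in:-
Tick 12: [PARSE:-, VALIDATE:-, TRANSFORM:-, EMIT:P4(v=30,ok=T)] out:P3(v=0); in:-
Tick 13: [PARSE:-, VALIDATE:-, TRANSFORM:-, EMIT:-] out:P4(v=30); in:-
P2: arrives tick 6, valid=True (id=2, id%2=0), emit tick 10, final value 45

Answer: 10 45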